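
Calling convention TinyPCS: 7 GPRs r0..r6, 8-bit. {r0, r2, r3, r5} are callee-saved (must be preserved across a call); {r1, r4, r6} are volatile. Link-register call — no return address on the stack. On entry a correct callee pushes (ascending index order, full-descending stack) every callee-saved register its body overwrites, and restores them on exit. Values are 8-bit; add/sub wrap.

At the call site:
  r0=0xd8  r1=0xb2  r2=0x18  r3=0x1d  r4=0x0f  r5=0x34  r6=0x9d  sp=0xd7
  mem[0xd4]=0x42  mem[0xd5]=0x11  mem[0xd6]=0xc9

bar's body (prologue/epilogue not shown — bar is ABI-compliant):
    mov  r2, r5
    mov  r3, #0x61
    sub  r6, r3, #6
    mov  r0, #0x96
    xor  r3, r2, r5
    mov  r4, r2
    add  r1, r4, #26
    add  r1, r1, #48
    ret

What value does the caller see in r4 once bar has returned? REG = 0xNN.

prologue: push r0 -> mem[0xd6]=0xd8, sp=0xd6
prologue: push r2 -> mem[0xd5]=0x18, sp=0xd5
prologue: push r3 -> mem[0xd4]=0x1d, sp=0xd4
body[0] mov  r2, r5 -> r2=0x34
body[1] mov  r3, #0x61 -> r3=0x61
body[2] sub  r6, r3, #6 -> r6=0x5b
body[3] mov  r0, #0x96 -> r0=0x96
body[4] xor  r3, r2, r5 -> r3=0x00
body[5] mov  r4, r2 -> r4=0x34
body[6] add  r1, r4, #26 -> r1=0x4e
body[7] add  r1, r1, #48 -> r1=0x7e
epilogue: pop r3=0x1d, sp=0xd5
epilogue: pop r2=0x18, sp=0xd6
epilogue: pop r0=0xd8, sp=0xd7
r4 is caller-saved -> body value

REG = 0x34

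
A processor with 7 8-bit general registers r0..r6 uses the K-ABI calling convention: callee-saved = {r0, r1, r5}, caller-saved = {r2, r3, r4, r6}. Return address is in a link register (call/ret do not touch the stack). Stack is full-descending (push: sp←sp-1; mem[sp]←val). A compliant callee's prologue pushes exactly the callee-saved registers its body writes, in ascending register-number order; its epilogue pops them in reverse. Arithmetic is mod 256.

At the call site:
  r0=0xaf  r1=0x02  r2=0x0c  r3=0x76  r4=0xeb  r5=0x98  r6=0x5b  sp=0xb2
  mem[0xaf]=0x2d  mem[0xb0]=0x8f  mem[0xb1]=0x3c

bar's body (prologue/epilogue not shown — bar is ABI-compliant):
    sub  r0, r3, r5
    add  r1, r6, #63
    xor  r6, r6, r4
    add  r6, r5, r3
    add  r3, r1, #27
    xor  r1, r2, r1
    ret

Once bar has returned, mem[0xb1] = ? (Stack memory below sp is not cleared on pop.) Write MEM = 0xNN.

prologue: push r0 → mem[0xb1]=0xaf, sp=0xb1
prologue: push r1 → mem[0xb0]=0x02, sp=0xb0
body[0] sub  r0, r3, r5 → r0=0xde
body[1] add  r1, r6, #63 → r1=0x9a
body[2] xor  r6, r6, r4 → r6=0xb0
body[3] add  r6, r5, r3 → r6=0x0e
body[4] add  r3, r1, #27 → r3=0xb5
body[5] xor  r1, r2, r1 → r1=0x96
epilogue: pop r1=0x02, sp=0xb1
epilogue: pop r0=0xaf, sp=0xb2
prologue pushed ['r0', 'r1'] at ['0xb1', '0xb0']

MEM = 0xaf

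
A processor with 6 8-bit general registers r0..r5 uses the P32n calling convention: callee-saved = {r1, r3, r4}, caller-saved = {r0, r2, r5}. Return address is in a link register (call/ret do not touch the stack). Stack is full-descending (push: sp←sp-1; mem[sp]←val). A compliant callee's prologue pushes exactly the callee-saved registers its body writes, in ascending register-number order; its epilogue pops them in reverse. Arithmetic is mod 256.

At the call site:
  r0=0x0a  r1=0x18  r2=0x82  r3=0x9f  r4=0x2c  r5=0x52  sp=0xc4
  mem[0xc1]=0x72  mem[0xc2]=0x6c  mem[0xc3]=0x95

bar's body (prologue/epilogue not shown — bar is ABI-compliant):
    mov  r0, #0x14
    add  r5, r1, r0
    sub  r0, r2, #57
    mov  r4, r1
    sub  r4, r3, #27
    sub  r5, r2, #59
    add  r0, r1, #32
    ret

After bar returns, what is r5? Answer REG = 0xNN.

prologue: push r4 → mem[0xc3]=0x2c, sp=0xc3
body[0] mov  r0, #0x14 → r0=0x14
body[1] add  r5, r1, r0 → r5=0x2c
body[2] sub  r0, r2, #57 → r0=0x49
body[3] mov  r4, r1 → r4=0x18
body[4] sub  r4, r3, #27 → r4=0x84
body[5] sub  r5, r2, #59 → r5=0x47
body[6] add  r0, r1, #32 → r0=0x38
epilogue: pop r4=0x2c, sp=0xc4
r5 is caller-saved → body value

REG = 0x47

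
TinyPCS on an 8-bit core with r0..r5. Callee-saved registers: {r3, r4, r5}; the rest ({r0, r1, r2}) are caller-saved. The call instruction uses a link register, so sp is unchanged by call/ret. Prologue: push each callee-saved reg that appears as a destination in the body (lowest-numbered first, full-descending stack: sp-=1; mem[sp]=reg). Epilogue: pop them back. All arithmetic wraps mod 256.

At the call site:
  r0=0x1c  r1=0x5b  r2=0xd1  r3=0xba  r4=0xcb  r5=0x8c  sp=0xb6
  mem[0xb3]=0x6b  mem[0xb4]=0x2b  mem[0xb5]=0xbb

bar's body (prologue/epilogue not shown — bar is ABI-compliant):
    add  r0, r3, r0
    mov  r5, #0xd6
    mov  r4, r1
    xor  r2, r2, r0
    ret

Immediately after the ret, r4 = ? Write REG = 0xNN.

REG = 0xcb

prologue: push r4 → mem[0xb5]=0xcb, sp=0xb5
prologue: push r5 → mem[0xb4]=0x8c, sp=0xb4
body[0] add  r0, r3, r0 → r0=0xd6
body[1] mov  r5, #0xd6 → r5=0xd6
body[2] mov  r4, r1 → r4=0x5b
body[3] xor  r2, r2, r0 → r2=0x07
epilogue: pop r5=0x8c, sp=0xb5
epilogue: pop r4=0xcb, sp=0xb6
r4 is callee-saved → restored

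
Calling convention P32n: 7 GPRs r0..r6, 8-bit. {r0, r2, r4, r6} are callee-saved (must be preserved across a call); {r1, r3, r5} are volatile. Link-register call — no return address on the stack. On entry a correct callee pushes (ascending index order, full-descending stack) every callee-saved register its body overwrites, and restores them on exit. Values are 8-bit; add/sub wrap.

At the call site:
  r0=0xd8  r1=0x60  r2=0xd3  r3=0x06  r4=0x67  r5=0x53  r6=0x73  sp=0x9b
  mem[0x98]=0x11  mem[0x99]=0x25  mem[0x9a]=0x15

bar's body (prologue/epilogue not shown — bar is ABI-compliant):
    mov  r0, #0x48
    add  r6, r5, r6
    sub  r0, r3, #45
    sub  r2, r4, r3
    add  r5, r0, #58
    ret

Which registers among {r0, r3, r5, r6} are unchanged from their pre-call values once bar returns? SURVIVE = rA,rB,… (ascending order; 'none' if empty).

SURVIVE = r0,r3,r6

prologue: push r0 → mem[0x9a]=0xd8, sp=0x9a
prologue: push r2 → mem[0x99]=0xd3, sp=0x99
prologue: push r6 → mem[0x98]=0x73, sp=0x98
body[0] mov  r0, #0x48 → r0=0x48
body[1] add  r6, r5, r6 → r6=0xc6
body[2] sub  r0, r3, #45 → r0=0xd9
body[3] sub  r2, r4, r3 → r2=0x61
body[4] add  r5, r0, #58 → r5=0x13
epilogue: pop r6=0x73, sp=0x99
epilogue: pop r2=0xd3, sp=0x9a
epilogue: pop r0=0xd8, sp=0x9b
r0: callee-saved, written=True
r3: caller-saved, written=False
r5: caller-saved, written=True
r6: callee-saved, written=True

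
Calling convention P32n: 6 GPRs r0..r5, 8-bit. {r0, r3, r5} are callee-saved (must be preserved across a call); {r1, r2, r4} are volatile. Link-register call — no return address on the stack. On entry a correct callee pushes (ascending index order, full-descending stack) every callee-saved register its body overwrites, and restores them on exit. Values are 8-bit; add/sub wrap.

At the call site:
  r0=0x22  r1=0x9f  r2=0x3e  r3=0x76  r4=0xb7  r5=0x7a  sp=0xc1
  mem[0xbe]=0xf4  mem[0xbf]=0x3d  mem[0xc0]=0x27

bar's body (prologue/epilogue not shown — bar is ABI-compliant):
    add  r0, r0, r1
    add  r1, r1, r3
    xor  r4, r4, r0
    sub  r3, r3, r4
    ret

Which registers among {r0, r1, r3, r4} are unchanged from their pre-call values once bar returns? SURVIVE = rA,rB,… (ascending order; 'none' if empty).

prologue: push r0 → mem[0xc0]=0x22, sp=0xc0
prologue: push r3 → mem[0xbf]=0x76, sp=0xbf
body[0] add  r0, r0, r1 → r0=0xc1
body[1] add  r1, r1, r3 → r1=0x15
body[2] xor  r4, r4, r0 → r4=0x76
body[3] sub  r3, r3, r4 → r3=0x00
epilogue: pop r3=0x76, sp=0xc0
epilogue: pop r0=0x22, sp=0xc1
r0: callee-saved, written=True
r1: caller-saved, written=True
r3: callee-saved, written=True
r4: caller-saved, written=True

SURVIVE = r0,r3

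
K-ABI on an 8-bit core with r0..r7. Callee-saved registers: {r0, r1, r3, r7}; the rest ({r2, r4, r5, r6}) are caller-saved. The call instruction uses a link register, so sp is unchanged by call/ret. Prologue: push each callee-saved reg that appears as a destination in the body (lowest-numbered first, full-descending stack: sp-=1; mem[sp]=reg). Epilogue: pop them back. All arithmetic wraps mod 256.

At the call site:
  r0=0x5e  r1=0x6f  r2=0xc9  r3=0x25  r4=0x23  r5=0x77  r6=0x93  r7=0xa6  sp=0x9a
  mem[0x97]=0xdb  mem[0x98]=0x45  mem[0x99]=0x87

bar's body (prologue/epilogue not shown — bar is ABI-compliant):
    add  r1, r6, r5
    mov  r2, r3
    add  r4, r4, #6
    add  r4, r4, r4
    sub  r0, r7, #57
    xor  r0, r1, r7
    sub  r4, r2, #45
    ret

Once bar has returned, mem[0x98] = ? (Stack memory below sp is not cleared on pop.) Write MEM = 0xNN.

prologue: push r0 -> mem[0x99]=0x5e, sp=0x99
prologue: push r1 -> mem[0x98]=0x6f, sp=0x98
body[0] add  r1, r6, r5 -> r1=0x0a
body[1] mov  r2, r3 -> r2=0x25
body[2] add  r4, r4, #6 -> r4=0x29
body[3] add  r4, r4, r4 -> r4=0x52
body[4] sub  r0, r7, #57 -> r0=0x6d
body[5] xor  r0, r1, r7 -> r0=0xac
body[6] sub  r4, r2, #45 -> r4=0xf8
epilogue: pop r1=0x6f, sp=0x99
epilogue: pop r0=0x5e, sp=0x9a
prologue pushed ['r0', 'r1'] at ['0x99', '0x98']

MEM = 0x6f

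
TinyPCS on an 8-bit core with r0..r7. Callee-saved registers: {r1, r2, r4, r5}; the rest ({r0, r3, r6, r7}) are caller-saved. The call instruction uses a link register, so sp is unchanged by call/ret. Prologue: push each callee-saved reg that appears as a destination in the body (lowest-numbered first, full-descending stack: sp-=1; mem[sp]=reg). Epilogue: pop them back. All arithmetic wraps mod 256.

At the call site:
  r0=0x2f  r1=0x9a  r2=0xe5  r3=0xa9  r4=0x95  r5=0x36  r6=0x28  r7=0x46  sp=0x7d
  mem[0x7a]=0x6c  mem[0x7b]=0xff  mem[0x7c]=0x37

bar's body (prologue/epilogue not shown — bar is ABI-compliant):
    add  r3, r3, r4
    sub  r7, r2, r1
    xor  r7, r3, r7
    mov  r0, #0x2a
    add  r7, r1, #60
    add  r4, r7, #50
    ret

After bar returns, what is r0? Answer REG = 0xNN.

REG = 0x2a

prologue: push r4 → mem[0x7c]=0x95, sp=0x7c
body[0] add  r3, r3, r4 → r3=0x3e
body[1] sub  r7, r2, r1 → r7=0x4b
body[2] xor  r7, r3, r7 → r7=0x75
body[3] mov  r0, #0x2a → r0=0x2a
body[4] add  r7, r1, #60 → r7=0xd6
body[5] add  r4, r7, #50 → r4=0x08
epilogue: pop r4=0x95, sp=0x7d
r0 is caller-saved → body value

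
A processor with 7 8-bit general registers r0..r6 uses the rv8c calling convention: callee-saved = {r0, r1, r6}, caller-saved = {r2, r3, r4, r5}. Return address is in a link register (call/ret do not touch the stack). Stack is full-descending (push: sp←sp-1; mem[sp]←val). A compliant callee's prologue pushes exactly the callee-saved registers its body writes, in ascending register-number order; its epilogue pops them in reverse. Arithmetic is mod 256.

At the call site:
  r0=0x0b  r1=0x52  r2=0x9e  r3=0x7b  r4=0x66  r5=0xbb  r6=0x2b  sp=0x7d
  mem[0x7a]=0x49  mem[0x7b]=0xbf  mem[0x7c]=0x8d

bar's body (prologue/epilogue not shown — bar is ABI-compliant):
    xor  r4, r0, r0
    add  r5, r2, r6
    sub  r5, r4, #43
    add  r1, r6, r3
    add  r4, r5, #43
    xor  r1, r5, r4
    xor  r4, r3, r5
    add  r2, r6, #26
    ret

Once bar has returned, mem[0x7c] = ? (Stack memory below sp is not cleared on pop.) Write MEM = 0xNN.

MEM = 0x52

prologue: push r1 -> mem[0x7c]=0x52, sp=0x7c
body[0] xor  r4, r0, r0 -> r4=0x00
body[1] add  r5, r2, r6 -> r5=0xc9
body[2] sub  r5, r4, #43 -> r5=0xd5
body[3] add  r1, r6, r3 -> r1=0xa6
body[4] add  r4, r5, #43 -> r4=0x00
body[5] xor  r1, r5, r4 -> r1=0xd5
body[6] xor  r4, r3, r5 -> r4=0xae
body[7] add  r2, r6, #26 -> r2=0x45
epilogue: pop r1=0x52, sp=0x7d
prologue pushed ['r1'] at ['0x7c']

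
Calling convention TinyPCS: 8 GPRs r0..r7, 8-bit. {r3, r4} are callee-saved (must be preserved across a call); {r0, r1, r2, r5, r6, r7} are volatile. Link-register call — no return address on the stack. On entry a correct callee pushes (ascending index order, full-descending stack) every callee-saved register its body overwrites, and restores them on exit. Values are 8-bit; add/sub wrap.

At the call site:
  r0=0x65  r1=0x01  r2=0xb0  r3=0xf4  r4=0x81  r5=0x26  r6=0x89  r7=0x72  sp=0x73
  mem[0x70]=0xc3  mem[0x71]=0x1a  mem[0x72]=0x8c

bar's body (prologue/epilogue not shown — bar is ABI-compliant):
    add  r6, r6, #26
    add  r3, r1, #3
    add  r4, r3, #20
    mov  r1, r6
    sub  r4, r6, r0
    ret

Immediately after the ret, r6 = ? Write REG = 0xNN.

REG = 0xa3

prologue: push r3 → mem[0x72]=0xf4, sp=0x72
prologue: push r4 → mem[0x71]=0x81, sp=0x71
body[0] add  r6, r6, #26 → r6=0xa3
body[1] add  r3, r1, #3 → r3=0x04
body[2] add  r4, r3, #20 → r4=0x18
body[3] mov  r1, r6 → r1=0xa3
body[4] sub  r4, r6, r0 → r4=0x3e
epilogue: pop r4=0x81, sp=0x72
epilogue: pop r3=0xf4, sp=0x73
r6 is caller-saved → body value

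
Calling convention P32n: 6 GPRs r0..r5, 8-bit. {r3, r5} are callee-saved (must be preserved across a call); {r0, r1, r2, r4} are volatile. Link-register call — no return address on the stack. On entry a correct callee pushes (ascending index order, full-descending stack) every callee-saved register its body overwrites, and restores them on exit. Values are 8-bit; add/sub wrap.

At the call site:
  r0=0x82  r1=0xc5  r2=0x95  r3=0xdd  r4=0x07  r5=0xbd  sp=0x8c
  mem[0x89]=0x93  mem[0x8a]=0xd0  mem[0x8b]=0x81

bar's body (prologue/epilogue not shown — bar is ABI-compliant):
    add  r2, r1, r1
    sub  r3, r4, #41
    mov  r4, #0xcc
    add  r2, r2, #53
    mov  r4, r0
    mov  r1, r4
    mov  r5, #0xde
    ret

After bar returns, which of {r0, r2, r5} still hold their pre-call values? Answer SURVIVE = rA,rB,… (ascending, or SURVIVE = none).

prologue: push r3 -> mem[0x8b]=0xdd, sp=0x8b
prologue: push r5 -> mem[0x8a]=0xbd, sp=0x8a
body[0] add  r2, r1, r1 -> r2=0x8a
body[1] sub  r3, r4, #41 -> r3=0xde
body[2] mov  r4, #0xcc -> r4=0xcc
body[3] add  r2, r2, #53 -> r2=0xbf
body[4] mov  r4, r0 -> r4=0x82
body[5] mov  r1, r4 -> r1=0x82
body[6] mov  r5, #0xde -> r5=0xde
epilogue: pop r5=0xbd, sp=0x8b
epilogue: pop r3=0xdd, sp=0x8c
r0: caller-saved, written=False
r2: caller-saved, written=True
r5: callee-saved, written=True

SURVIVE = r0,r5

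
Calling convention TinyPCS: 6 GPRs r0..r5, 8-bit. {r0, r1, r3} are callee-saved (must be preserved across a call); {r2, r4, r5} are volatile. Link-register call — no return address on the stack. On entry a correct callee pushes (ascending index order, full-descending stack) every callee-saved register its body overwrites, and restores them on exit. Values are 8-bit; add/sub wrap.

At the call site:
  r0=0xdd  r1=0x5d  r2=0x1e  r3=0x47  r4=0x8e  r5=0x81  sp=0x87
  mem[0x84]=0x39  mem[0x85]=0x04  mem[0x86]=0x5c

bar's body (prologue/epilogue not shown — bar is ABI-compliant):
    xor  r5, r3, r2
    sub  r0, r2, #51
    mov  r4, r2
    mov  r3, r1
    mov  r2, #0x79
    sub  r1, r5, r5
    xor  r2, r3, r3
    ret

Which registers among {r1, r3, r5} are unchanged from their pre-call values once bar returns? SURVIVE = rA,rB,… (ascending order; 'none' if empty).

prologue: push r0 -> mem[0x86]=0xdd, sp=0x86
prologue: push r1 -> mem[0x85]=0x5d, sp=0x85
prologue: push r3 -> mem[0x84]=0x47, sp=0x84
body[0] xor  r5, r3, r2 -> r5=0x59
body[1] sub  r0, r2, #51 -> r0=0xeb
body[2] mov  r4, r2 -> r4=0x1e
body[3] mov  r3, r1 -> r3=0x5d
body[4] mov  r2, #0x79 -> r2=0x79
body[5] sub  r1, r5, r5 -> r1=0x00
body[6] xor  r2, r3, r3 -> r2=0x00
epilogue: pop r3=0x47, sp=0x85
epilogue: pop r1=0x5d, sp=0x86
epilogue: pop r0=0xdd, sp=0x87
r1: callee-saved, written=True
r3: callee-saved, written=True
r5: caller-saved, written=True

SURVIVE = r1,r3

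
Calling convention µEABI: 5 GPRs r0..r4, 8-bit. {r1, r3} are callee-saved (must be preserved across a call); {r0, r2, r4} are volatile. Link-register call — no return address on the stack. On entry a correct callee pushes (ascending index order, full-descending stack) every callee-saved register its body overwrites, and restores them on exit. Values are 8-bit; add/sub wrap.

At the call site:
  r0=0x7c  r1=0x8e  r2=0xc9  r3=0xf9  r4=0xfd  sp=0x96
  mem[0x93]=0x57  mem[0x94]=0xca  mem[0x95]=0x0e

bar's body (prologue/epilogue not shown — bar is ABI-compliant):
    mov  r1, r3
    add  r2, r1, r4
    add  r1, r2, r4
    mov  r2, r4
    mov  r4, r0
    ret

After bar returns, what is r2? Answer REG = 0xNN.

prologue: push r1 → mem[0x95]=0x8e, sp=0x95
body[0] mov  r1, r3 → r1=0xf9
body[1] add  r2, r1, r4 → r2=0xf6
body[2] add  r1, r2, r4 → r1=0xf3
body[3] mov  r2, r4 → r2=0xfd
body[4] mov  r4, r0 → r4=0x7c
epilogue: pop r1=0x8e, sp=0x96
r2 is caller-saved → body value

REG = 0xfd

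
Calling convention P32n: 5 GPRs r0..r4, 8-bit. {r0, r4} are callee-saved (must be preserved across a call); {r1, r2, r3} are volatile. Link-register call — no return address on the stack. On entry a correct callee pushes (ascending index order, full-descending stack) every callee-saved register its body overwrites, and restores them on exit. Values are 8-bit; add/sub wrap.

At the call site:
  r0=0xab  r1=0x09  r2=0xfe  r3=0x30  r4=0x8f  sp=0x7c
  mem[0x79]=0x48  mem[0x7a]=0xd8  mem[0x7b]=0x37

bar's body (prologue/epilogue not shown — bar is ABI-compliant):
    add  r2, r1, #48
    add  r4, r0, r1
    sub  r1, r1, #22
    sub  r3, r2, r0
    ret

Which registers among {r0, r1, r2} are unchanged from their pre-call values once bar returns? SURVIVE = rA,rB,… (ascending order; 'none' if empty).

prologue: push r4 → mem[0x7b]=0x8f, sp=0x7b
body[0] add  r2, r1, #48 → r2=0x39
body[1] add  r4, r0, r1 → r4=0xb4
body[2] sub  r1, r1, #22 → r1=0xf3
body[3] sub  r3, r2, r0 → r3=0x8e
epilogue: pop r4=0x8f, sp=0x7c
r0: callee-saved, written=False
r1: caller-saved, written=True
r2: caller-saved, written=True

SURVIVE = r0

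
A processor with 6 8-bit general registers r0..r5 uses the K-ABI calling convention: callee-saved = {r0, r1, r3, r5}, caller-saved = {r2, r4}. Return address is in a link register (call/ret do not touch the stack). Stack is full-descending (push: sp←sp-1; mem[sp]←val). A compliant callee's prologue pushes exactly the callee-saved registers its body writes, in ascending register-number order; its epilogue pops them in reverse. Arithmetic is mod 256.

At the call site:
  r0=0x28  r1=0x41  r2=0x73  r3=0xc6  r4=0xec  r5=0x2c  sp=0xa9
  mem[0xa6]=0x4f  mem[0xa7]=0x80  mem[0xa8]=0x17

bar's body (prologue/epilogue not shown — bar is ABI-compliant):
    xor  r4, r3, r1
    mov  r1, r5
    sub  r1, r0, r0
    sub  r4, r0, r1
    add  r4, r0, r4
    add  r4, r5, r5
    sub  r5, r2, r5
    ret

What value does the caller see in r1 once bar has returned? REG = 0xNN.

prologue: push r1 → mem[0xa8]=0x41, sp=0xa8
prologue: push r5 → mem[0xa7]=0x2c, sp=0xa7
body[0] xor  r4, r3, r1 → r4=0x87
body[1] mov  r1, r5 → r1=0x2c
body[2] sub  r1, r0, r0 → r1=0x00
body[3] sub  r4, r0, r1 → r4=0x28
body[4] add  r4, r0, r4 → r4=0x50
body[5] add  r4, r5, r5 → r4=0x58
body[6] sub  r5, r2, r5 → r5=0x47
epilogue: pop r5=0x2c, sp=0xa8
epilogue: pop r1=0x41, sp=0xa9
r1 is callee-saved → restored

REG = 0x41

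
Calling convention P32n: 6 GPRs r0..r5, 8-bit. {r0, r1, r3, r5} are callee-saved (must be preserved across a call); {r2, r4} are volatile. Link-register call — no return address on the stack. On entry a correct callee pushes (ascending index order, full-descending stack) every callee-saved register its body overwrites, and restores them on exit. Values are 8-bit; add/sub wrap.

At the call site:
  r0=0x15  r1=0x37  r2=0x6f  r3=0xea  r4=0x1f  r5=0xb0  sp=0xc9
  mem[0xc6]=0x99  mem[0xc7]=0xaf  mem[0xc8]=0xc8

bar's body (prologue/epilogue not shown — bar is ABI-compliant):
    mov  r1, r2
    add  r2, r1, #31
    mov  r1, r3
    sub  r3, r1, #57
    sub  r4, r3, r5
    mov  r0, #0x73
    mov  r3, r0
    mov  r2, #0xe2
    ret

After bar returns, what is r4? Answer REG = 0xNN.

REG = 0x01

prologue: push r0 -> mem[0xc8]=0x15, sp=0xc8
prologue: push r1 -> mem[0xc7]=0x37, sp=0xc7
prologue: push r3 -> mem[0xc6]=0xea, sp=0xc6
body[0] mov  r1, r2 -> r1=0x6f
body[1] add  r2, r1, #31 -> r2=0x8e
body[2] mov  r1, r3 -> r1=0xea
body[3] sub  r3, r1, #57 -> r3=0xb1
body[4] sub  r4, r3, r5 -> r4=0x01
body[5] mov  r0, #0x73 -> r0=0x73
body[6] mov  r3, r0 -> r3=0x73
body[7] mov  r2, #0xe2 -> r2=0xe2
epilogue: pop r3=0xea, sp=0xc7
epilogue: pop r1=0x37, sp=0xc8
epilogue: pop r0=0x15, sp=0xc9
r4 is caller-saved -> body value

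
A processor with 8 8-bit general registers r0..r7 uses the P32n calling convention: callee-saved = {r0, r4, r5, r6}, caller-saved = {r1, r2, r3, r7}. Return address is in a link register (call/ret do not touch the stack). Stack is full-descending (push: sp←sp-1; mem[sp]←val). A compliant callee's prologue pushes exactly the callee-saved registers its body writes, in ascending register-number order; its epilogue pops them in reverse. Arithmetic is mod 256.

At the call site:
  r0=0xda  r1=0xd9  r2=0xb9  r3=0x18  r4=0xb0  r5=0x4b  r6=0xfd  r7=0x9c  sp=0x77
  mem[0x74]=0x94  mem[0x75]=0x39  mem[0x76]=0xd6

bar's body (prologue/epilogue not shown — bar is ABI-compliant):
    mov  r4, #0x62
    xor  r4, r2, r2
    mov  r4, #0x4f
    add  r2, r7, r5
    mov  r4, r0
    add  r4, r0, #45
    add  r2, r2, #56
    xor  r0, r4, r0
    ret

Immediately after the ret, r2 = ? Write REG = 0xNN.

prologue: push r0 → mem[0x76]=0xda, sp=0x76
prologue: push r4 → mem[0x75]=0xb0, sp=0x75
body[0] mov  r4, #0x62 → r4=0x62
body[1] xor  r4, r2, r2 → r4=0x00
body[2] mov  r4, #0x4f → r4=0x4f
body[3] add  r2, r7, r5 → r2=0xe7
body[4] mov  r4, r0 → r4=0xda
body[5] add  r4, r0, #45 → r4=0x07
body[6] add  r2, r2, #56 → r2=0x1f
body[7] xor  r0, r4, r0 → r0=0xdd
epilogue: pop r4=0xb0, sp=0x76
epilogue: pop r0=0xda, sp=0x77
r2 is caller-saved → body value

REG = 0x1f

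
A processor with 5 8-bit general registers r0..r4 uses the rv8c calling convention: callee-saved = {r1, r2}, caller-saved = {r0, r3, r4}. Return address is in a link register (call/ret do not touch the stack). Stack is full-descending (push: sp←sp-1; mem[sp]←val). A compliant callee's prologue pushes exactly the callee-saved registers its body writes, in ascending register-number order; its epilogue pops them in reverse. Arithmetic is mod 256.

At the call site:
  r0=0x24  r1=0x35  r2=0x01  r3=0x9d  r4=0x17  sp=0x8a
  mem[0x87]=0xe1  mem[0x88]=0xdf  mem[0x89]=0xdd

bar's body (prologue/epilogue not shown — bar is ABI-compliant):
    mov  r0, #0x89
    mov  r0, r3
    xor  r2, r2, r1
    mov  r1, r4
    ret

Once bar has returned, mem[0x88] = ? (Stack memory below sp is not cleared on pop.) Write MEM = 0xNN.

MEM = 0x01

prologue: push r1 -> mem[0x89]=0x35, sp=0x89
prologue: push r2 -> mem[0x88]=0x01, sp=0x88
body[0] mov  r0, #0x89 -> r0=0x89
body[1] mov  r0, r3 -> r0=0x9d
body[2] xor  r2, r2, r1 -> r2=0x34
body[3] mov  r1, r4 -> r1=0x17
epilogue: pop r2=0x01, sp=0x89
epilogue: pop r1=0x35, sp=0x8a
prologue pushed ['r1', 'r2'] at ['0x89', '0x88']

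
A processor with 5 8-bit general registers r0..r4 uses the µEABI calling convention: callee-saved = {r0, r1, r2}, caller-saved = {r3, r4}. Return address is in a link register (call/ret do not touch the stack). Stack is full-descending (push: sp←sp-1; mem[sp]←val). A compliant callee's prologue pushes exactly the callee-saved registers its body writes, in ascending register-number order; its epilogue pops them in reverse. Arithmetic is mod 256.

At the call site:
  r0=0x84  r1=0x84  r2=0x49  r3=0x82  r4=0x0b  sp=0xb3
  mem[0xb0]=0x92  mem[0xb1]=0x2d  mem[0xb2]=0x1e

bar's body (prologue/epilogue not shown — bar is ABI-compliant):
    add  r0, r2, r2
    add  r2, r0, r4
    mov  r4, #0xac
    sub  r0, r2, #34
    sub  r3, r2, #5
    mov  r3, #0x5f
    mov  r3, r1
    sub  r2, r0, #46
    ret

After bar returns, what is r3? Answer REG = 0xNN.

prologue: push r0 → mem[0xb2]=0x84, sp=0xb2
prologue: push r2 → mem[0xb1]=0x49, sp=0xb1
body[0] add  r0, r2, r2 → r0=0x92
body[1] add  r2, r0, r4 → r2=0x9d
body[2] mov  r4, #0xac → r4=0xac
body[3] sub  r0, r2, #34 → r0=0x7b
body[4] sub  r3, r2, #5 → r3=0x98
body[5] mov  r3, #0x5f → r3=0x5f
body[6] mov  r3, r1 → r3=0x84
body[7] sub  r2, r0, #46 → r2=0x4d
epilogue: pop r2=0x49, sp=0xb2
epilogue: pop r0=0x84, sp=0xb3
r3 is caller-saved → body value

REG = 0x84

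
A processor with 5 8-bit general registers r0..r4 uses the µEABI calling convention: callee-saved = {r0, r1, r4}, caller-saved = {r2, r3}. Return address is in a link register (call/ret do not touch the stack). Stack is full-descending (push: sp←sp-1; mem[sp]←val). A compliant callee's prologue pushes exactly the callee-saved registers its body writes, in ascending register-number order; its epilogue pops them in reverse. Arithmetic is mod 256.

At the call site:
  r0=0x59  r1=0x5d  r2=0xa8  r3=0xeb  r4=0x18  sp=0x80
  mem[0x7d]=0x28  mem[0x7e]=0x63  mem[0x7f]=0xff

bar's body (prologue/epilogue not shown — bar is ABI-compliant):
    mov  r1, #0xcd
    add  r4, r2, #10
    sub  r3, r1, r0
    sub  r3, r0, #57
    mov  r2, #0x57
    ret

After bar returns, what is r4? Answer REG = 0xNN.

prologue: push r1 -> mem[0x7f]=0x5d, sp=0x7f
prologue: push r4 -> mem[0x7e]=0x18, sp=0x7e
body[0] mov  r1, #0xcd -> r1=0xcd
body[1] add  r4, r2, #10 -> r4=0xb2
body[2] sub  r3, r1, r0 -> r3=0x74
body[3] sub  r3, r0, #57 -> r3=0x20
body[4] mov  r2, #0x57 -> r2=0x57
epilogue: pop r4=0x18, sp=0x7f
epilogue: pop r1=0x5d, sp=0x80
r4 is callee-saved -> restored

REG = 0x18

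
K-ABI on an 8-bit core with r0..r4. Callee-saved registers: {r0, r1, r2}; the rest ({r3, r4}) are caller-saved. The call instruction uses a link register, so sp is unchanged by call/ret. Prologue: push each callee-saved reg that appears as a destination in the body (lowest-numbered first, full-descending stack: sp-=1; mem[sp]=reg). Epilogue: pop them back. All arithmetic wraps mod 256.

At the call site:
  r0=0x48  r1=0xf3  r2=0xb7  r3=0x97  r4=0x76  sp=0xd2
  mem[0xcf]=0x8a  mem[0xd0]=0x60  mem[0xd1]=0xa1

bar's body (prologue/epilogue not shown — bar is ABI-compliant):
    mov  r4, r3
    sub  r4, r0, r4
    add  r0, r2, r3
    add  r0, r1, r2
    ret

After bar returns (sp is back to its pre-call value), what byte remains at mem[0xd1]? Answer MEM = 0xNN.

MEM = 0x48

prologue: push r0 → mem[0xd1]=0x48, sp=0xd1
body[0] mov  r4, r3 → r4=0x97
body[1] sub  r4, r0, r4 → r4=0xb1
body[2] add  r0, r2, r3 → r0=0x4e
body[3] add  r0, r1, r2 → r0=0xaa
epilogue: pop r0=0x48, sp=0xd2
prologue pushed ['r0'] at ['0xd1']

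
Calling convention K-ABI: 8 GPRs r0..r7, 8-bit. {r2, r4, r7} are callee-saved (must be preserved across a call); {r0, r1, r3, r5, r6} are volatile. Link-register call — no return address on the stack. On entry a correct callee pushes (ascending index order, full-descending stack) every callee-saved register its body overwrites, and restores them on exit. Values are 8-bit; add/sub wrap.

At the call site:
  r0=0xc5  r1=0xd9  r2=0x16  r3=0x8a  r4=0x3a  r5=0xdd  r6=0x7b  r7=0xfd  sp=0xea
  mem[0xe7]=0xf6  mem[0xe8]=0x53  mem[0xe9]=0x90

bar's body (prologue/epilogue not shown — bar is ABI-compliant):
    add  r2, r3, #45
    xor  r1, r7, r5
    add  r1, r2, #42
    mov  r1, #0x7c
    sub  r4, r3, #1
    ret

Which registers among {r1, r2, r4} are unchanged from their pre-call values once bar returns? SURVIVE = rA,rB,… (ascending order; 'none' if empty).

prologue: push r2 → mem[0xe9]=0x16, sp=0xe9
prologue: push r4 → mem[0xe8]=0x3a, sp=0xe8
body[0] add  r2, r3, #45 → r2=0xb7
body[1] xor  r1, r7, r5 → r1=0x20
body[2] add  r1, r2, #42 → r1=0xe1
body[3] mov  r1, #0x7c → r1=0x7c
body[4] sub  r4, r3, #1 → r4=0x89
epilogue: pop r4=0x3a, sp=0xe9
epilogue: pop r2=0x16, sp=0xea
r1: caller-saved, written=True
r2: callee-saved, written=True
r4: callee-saved, written=True

SURVIVE = r2,r4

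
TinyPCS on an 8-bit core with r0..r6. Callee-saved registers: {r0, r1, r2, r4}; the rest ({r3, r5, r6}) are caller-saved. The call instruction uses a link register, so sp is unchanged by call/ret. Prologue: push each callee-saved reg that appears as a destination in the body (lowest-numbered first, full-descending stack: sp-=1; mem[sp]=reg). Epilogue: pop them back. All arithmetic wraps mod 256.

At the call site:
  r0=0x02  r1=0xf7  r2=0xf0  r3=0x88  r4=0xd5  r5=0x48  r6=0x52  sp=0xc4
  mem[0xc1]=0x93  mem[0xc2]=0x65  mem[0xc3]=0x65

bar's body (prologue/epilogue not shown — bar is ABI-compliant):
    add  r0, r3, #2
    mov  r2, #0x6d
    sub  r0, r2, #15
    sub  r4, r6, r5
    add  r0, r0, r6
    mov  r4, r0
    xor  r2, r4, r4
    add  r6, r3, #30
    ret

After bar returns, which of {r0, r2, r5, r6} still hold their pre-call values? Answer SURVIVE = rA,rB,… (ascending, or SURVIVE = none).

prologue: push r0 → mem[0xc3]=0x02, sp=0xc3
prologue: push r2 → mem[0xc2]=0xf0, sp=0xc2
prologue: push r4 → mem[0xc1]=0xd5, sp=0xc1
body[0] add  r0, r3, #2 → r0=0x8a
body[1] mov  r2, #0x6d → r2=0x6d
body[2] sub  r0, r2, #15 → r0=0x5e
body[3] sub  r4, r6, r5 → r4=0x0a
body[4] add  r0, r0, r6 → r0=0xb0
body[5] mov  r4, r0 → r4=0xb0
body[6] xor  r2, r4, r4 → r2=0x00
body[7] add  r6, r3, #30 → r6=0xa6
epilogue: pop r4=0xd5, sp=0xc2
epilogue: pop r2=0xf0, sp=0xc3
epilogue: pop r0=0x02, sp=0xc4
r0: callee-saved, written=True
r2: callee-saved, written=True
r5: caller-saved, written=False
r6: caller-saved, written=True

SURVIVE = r0,r2,r5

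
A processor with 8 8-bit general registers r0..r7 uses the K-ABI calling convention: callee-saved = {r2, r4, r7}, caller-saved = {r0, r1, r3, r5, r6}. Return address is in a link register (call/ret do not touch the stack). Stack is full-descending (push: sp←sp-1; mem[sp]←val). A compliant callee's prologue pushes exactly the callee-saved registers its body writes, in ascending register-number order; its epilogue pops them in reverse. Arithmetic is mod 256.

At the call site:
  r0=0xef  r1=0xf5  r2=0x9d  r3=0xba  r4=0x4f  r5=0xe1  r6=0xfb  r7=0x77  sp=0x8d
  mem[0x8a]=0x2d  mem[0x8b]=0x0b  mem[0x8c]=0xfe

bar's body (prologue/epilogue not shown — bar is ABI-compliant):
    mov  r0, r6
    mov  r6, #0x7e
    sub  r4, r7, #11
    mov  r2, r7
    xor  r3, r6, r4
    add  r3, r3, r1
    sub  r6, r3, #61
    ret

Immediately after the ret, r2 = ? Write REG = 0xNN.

prologue: push r2 → mem[0x8c]=0x9d, sp=0x8c
prologue: push r4 → mem[0x8b]=0x4f, sp=0x8b
body[0] mov  r0, r6 → r0=0xfb
body[1] mov  r6, #0x7e → r6=0x7e
body[2] sub  r4, r7, #11 → r4=0x6c
body[3] mov  r2, r7 → r2=0x77
body[4] xor  r3, r6, r4 → r3=0x12
body[5] add  r3, r3, r1 → r3=0x07
body[6] sub  r6, r3, #61 → r6=0xca
epilogue: pop r4=0x4f, sp=0x8c
epilogue: pop r2=0x9d, sp=0x8d
r2 is callee-saved → restored

REG = 0x9d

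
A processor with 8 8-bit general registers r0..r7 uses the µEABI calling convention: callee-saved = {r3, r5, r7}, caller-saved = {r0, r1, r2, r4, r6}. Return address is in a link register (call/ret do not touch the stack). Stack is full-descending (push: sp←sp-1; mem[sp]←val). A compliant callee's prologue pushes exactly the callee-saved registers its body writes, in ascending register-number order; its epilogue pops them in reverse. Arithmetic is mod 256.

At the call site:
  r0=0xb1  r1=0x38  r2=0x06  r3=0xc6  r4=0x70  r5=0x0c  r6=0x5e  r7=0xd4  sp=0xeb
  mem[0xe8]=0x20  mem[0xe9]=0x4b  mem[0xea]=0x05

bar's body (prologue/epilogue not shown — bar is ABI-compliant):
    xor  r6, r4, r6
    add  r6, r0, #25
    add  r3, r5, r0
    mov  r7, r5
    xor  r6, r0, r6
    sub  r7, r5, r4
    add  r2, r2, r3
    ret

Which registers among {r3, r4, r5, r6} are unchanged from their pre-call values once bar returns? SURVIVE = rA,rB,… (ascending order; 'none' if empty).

SURVIVE = r3,r4,r5

prologue: push r3 → mem[0xea]=0xc6, sp=0xea
prologue: push r7 → mem[0xe9]=0xd4, sp=0xe9
body[0] xor  r6, r4, r6 → r6=0x2e
body[1] add  r6, r0, #25 → r6=0xca
body[2] add  r3, r5, r0 → r3=0xbd
body[3] mov  r7, r5 → r7=0x0c
body[4] xor  r6, r0, r6 → r6=0x7b
body[5] sub  r7, r5, r4 → r7=0x9c
body[6] add  r2, r2, r3 → r2=0xc3
epilogue: pop r7=0xd4, sp=0xea
epilogue: pop r3=0xc6, sp=0xeb
r3: callee-saved, written=True
r4: caller-saved, written=False
r5: callee-saved, written=False
r6: caller-saved, written=True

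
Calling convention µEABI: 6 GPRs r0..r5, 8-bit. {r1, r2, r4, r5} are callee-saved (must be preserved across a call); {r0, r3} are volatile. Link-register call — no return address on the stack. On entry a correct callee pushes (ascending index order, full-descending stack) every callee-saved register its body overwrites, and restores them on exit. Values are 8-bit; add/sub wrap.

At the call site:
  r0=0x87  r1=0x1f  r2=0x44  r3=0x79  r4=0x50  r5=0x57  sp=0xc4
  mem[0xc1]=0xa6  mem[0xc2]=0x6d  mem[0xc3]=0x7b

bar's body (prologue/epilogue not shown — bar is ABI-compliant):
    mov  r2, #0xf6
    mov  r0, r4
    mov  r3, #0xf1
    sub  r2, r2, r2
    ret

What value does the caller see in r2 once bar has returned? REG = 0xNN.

REG = 0x44

prologue: push r2 → mem[0xc3]=0x44, sp=0xc3
body[0] mov  r2, #0xf6 → r2=0xf6
body[1] mov  r0, r4 → r0=0x50
body[2] mov  r3, #0xf1 → r3=0xf1
body[3] sub  r2, r2, r2 → r2=0x00
epilogue: pop r2=0x44, sp=0xc4
r2 is callee-saved → restored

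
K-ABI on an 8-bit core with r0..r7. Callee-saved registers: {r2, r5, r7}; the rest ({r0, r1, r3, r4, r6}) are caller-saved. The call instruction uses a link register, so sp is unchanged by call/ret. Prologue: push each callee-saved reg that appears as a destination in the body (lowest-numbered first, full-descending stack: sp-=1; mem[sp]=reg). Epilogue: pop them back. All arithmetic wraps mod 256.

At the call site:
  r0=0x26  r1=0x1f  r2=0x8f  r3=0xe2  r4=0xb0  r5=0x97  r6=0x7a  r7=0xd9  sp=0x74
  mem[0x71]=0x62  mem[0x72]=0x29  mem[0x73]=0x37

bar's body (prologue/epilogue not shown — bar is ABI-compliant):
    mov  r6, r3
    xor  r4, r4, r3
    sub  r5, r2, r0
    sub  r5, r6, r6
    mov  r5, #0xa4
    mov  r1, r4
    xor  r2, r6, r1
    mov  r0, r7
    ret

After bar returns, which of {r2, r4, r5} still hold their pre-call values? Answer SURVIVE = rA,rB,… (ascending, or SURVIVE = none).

SURVIVE = r2,r5

prologue: push r2 -> mem[0x73]=0x8f, sp=0x73
prologue: push r5 -> mem[0x72]=0x97, sp=0x72
body[0] mov  r6, r3 -> r6=0xe2
body[1] xor  r4, r4, r3 -> r4=0x52
body[2] sub  r5, r2, r0 -> r5=0x69
body[3] sub  r5, r6, r6 -> r5=0x00
body[4] mov  r5, #0xa4 -> r5=0xa4
body[5] mov  r1, r4 -> r1=0x52
body[6] xor  r2, r6, r1 -> r2=0xb0
body[7] mov  r0, r7 -> r0=0xd9
epilogue: pop r5=0x97, sp=0x73
epilogue: pop r2=0x8f, sp=0x74
r2: callee-saved, written=True
r4: caller-saved, written=True
r5: callee-saved, written=True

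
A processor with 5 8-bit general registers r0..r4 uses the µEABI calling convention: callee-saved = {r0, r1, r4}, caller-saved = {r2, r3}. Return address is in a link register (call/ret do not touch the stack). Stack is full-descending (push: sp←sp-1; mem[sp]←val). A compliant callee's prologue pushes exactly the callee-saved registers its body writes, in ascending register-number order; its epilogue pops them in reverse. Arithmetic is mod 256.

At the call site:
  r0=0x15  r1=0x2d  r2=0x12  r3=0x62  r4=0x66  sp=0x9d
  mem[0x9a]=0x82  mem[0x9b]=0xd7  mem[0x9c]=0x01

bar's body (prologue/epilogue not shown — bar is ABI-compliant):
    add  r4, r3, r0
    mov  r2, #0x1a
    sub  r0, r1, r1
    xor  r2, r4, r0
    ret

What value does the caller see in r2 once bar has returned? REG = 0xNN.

REG = 0x77

prologue: push r0 -> mem[0x9c]=0x15, sp=0x9c
prologue: push r4 -> mem[0x9b]=0x66, sp=0x9b
body[0] add  r4, r3, r0 -> r4=0x77
body[1] mov  r2, #0x1a -> r2=0x1a
body[2] sub  r0, r1, r1 -> r0=0x00
body[3] xor  r2, r4, r0 -> r2=0x77
epilogue: pop r4=0x66, sp=0x9c
epilogue: pop r0=0x15, sp=0x9d
r2 is caller-saved -> body value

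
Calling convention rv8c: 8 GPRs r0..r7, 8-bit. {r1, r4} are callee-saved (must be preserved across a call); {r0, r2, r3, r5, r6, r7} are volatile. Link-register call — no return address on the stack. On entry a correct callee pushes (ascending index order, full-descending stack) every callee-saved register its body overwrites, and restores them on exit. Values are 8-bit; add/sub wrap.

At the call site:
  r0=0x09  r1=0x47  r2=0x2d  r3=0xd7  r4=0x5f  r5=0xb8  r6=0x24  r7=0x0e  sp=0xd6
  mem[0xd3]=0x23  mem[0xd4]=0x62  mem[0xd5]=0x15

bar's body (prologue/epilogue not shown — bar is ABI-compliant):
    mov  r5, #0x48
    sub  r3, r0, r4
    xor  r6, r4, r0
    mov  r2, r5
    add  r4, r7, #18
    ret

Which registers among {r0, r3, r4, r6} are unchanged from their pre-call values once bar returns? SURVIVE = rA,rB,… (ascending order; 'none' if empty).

prologue: push r4 -> mem[0xd5]=0x5f, sp=0xd5
body[0] mov  r5, #0x48 -> r5=0x48
body[1] sub  r3, r0, r4 -> r3=0xaa
body[2] xor  r6, r4, r0 -> r6=0x56
body[3] mov  r2, r5 -> r2=0x48
body[4] add  r4, r7, #18 -> r4=0x20
epilogue: pop r4=0x5f, sp=0xd6
r0: caller-saved, written=False
r3: caller-saved, written=True
r4: callee-saved, written=True
r6: caller-saved, written=True

SURVIVE = r0,r4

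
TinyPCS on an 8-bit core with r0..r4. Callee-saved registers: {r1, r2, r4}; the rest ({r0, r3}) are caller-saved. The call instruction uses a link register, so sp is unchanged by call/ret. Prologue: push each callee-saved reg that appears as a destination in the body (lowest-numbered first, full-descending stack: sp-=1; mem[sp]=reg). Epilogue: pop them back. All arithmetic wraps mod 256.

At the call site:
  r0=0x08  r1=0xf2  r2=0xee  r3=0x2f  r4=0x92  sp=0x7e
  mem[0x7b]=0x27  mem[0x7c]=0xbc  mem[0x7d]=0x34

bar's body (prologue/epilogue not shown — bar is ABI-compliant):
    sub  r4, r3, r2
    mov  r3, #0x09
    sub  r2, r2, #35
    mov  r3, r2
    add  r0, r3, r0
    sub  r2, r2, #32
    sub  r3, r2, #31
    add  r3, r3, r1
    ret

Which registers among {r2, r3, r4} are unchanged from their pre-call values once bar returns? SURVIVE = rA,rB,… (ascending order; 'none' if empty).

prologue: push r2 → mem[0x7d]=0xee, sp=0x7d
prologue: push r4 → mem[0x7c]=0x92, sp=0x7c
body[0] sub  r4, r3, r2 → r4=0x41
body[1] mov  r3, #0x09 → r3=0x09
body[2] sub  r2, r2, #35 → r2=0xcb
body[3] mov  r3, r2 → r3=0xcb
body[4] add  r0, r3, r0 → r0=0xd3
body[5] sub  r2, r2, #32 → r2=0xab
body[6] sub  r3, r2, #31 → r3=0x8c
body[7] add  r3, r3, r1 → r3=0x7e
epilogue: pop r4=0x92, sp=0x7d
epilogue: pop r2=0xee, sp=0x7e
r2: callee-saved, written=True
r3: caller-saved, written=True
r4: callee-saved, written=True

SURVIVE = r2,r4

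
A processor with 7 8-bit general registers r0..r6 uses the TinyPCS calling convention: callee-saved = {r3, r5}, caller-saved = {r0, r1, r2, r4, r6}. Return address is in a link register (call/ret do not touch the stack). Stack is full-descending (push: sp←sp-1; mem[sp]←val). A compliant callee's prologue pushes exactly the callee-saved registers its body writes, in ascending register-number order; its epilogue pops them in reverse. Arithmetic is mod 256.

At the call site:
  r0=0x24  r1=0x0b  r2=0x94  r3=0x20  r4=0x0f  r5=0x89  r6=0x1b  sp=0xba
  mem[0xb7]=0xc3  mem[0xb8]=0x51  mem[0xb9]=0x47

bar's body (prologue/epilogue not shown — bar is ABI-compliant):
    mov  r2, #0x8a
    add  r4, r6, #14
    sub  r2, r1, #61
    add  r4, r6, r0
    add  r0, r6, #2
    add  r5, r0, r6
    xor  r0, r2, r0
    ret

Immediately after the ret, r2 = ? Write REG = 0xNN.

prologue: push r5 -> mem[0xb9]=0x89, sp=0xb9
body[0] mov  r2, #0x8a -> r2=0x8a
body[1] add  r4, r6, #14 -> r4=0x29
body[2] sub  r2, r1, #61 -> r2=0xce
body[3] add  r4, r6, r0 -> r4=0x3f
body[4] add  r0, r6, #2 -> r0=0x1d
body[5] add  r5, r0, r6 -> r5=0x38
body[6] xor  r0, r2, r0 -> r0=0xd3
epilogue: pop r5=0x89, sp=0xba
r2 is caller-saved -> body value

REG = 0xce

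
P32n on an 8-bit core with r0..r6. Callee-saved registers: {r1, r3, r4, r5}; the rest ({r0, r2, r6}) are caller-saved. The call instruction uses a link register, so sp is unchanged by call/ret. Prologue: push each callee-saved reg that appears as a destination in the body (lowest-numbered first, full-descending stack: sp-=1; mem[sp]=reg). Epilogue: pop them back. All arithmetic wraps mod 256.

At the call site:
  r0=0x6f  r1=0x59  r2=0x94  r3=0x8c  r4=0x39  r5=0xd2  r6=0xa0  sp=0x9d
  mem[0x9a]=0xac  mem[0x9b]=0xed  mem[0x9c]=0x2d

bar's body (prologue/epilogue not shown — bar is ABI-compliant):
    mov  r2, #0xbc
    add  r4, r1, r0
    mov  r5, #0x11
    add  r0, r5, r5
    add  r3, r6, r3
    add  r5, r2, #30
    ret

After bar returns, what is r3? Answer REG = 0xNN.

prologue: push r3 → mem[0x9c]=0x8c, sp=0x9c
prologue: push r4 → mem[0x9b]=0x39, sp=0x9b
prologue: push r5 → mem[0x9a]=0xd2, sp=0x9a
body[0] mov  r2, #0xbc → r2=0xbc
body[1] add  r4, r1, r0 → r4=0xc8
body[2] mov  r5, #0x11 → r5=0x11
body[3] add  r0, r5, r5 → r0=0x22
body[4] add  r3, r6, r3 → r3=0x2c
body[5] add  r5, r2, #30 → r5=0xda
epilogue: pop r5=0xd2, sp=0x9b
epilogue: pop r4=0x39, sp=0x9c
epilogue: pop r3=0x8c, sp=0x9d
r3 is callee-saved → restored

REG = 0x8c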